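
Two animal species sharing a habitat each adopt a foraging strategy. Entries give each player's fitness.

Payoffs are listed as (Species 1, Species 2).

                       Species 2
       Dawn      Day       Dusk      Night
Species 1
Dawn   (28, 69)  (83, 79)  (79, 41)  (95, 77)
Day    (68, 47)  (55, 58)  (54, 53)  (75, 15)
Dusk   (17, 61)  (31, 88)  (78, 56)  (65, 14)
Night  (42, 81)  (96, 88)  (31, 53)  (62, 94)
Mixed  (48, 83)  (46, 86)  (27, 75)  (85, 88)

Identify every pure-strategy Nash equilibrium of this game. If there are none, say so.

For each player, find the best response to each opponent profile; mutual best responses are the pure NE.
Species 1 against Dawn: payoffs 28, 68, 17, 42, 48 → best response Day.
Species 1 against Day: payoffs 83, 55, 31, 96, 46 → best response Night.
Species 1 against Dusk: payoffs 79, 54, 78, 31, 27 → best response Dawn.
Species 1 against Night: payoffs 95, 75, 65, 62, 85 → best response Dawn.
Species 2 against Dawn: payoffs 69, 79, 41, 77 → best response Day.
Species 2 against Day: payoffs 47, 58, 53, 15 → best response Day.
Species 2 against Dusk: payoffs 61, 88, 56, 14 → best response Day.
Species 2 against Night: payoffs 81, 88, 53, 94 → best response Night.
Species 2 against Mixed: payoffs 83, 86, 75, 88 → best response Night.
No profile is a mutual best response for all players.

There is no pure-strategy Nash equilibrium.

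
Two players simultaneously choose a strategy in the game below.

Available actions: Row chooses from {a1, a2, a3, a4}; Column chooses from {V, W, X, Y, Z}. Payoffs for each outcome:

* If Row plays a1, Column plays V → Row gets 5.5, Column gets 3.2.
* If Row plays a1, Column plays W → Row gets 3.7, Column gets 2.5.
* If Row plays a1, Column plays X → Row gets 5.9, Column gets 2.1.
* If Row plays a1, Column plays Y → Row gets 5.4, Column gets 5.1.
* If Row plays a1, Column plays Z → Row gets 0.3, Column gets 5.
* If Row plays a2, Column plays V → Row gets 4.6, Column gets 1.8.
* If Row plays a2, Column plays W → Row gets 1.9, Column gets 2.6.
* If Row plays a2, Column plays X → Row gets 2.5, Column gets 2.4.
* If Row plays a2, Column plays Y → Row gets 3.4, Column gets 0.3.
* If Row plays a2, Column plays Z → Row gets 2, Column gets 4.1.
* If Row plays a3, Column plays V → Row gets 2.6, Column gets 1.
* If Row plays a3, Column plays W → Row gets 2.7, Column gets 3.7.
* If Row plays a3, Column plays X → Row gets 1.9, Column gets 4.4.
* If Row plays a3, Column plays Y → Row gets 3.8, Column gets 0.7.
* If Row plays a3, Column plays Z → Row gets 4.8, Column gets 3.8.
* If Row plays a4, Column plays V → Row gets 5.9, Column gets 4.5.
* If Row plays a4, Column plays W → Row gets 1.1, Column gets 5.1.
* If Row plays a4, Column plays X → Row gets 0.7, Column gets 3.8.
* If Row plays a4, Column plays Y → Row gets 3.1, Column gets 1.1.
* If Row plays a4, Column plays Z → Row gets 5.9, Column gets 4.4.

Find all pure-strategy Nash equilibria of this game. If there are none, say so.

The unique pure-strategy Nash equilibrium is (a1, Y).

For each player, find the best response to each opponent profile; mutual best responses are the pure NE.
Row against V: payoffs 5.5, 4.6, 2.6, 5.9 → best response a4.
Row against W: payoffs 3.7, 1.9, 2.7, 1.1 → best response a1.
Row against X: payoffs 5.9, 2.5, 1.9, 0.7 → best response a1.
Row against Y: payoffs 5.4, 3.4, 3.8, 3.1 → best response a1.
Row against Z: payoffs 0.3, 2, 4.8, 5.9 → best response a4.
Column against a1: payoffs 3.2, 2.5, 2.1, 5.1, 5 → best response Y.
Column against a2: payoffs 1.8, 2.6, 2.4, 0.3, 4.1 → best response Z.
Column against a3: payoffs 1, 3.7, 4.4, 0.7, 3.8 → best response X.
Column against a4: payoffs 4.5, 5.1, 3.8, 1.1, 4.4 → best response W.
Mutual best responses: (a1, Y).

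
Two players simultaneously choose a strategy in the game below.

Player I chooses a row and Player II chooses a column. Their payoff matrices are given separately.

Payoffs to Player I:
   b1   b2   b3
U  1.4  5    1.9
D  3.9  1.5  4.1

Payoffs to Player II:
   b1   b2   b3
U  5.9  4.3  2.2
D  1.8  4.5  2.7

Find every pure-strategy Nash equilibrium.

Mark each player's best response to every combination of opponents' strategies; a profile where every player is best-responding is a pure Nash equilibrium.
Player I against b1: payoffs 1.4, 3.9 → best response D.
Player I against b2: payoffs 5, 1.5 → best response U.
Player I against b3: payoffs 1.9, 4.1 → best response D.
Player II against U: payoffs 5.9, 4.3, 2.2 → best response b1.
Player II against D: payoffs 1.8, 4.5, 2.7 → best response b2.
No profile is a mutual best response for all players.

There is no pure-strategy Nash equilibrium.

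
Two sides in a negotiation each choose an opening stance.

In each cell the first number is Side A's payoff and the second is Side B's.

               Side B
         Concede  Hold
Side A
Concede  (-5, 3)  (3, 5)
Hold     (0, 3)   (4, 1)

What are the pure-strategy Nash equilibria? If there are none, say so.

(Concede, Concede): Side A can switch to Hold (-5 → 0). Not NE.
(Concede, Hold): Side A can switch to Hold (3 → 4). Not NE.
(Hold, Concede): Side A gets 0, best alternative -5; Side B gets 3, best alternative 1. No profitable deviation — NE.
(Hold, Hold): Side B can switch to Concede (1 → 3). Not NE.

(Hold, Concede)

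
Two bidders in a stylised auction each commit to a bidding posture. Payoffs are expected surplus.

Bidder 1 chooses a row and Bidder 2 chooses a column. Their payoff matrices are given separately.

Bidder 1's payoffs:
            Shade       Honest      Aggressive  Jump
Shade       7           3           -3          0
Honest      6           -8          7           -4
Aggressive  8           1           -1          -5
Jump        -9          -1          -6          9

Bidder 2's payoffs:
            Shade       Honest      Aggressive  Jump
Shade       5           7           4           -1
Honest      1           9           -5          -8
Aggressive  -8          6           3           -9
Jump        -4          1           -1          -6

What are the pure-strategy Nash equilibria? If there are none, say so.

The unique pure-strategy Nash equilibrium is (Shade, Honest).

Bidder 1 against Shade: payoffs 7, 6, 8, -9 → best response Aggressive.
Bidder 1 against Honest: payoffs 3, -8, 1, -1 → best response Shade.
Bidder 1 against Aggressive: payoffs -3, 7, -1, -6 → best response Honest.
Bidder 1 against Jump: payoffs 0, -4, -5, 9 → best response Jump.
Bidder 2 against Shade: payoffs 5, 7, 4, -1 → best response Honest.
Bidder 2 against Honest: payoffs 1, 9, -5, -8 → best response Honest.
Bidder 2 against Aggressive: payoffs -8, 6, 3, -9 → best response Honest.
Bidder 2 against Jump: payoffs -4, 1, -1, -6 → best response Honest.
Mutual best responses: (Shade, Honest).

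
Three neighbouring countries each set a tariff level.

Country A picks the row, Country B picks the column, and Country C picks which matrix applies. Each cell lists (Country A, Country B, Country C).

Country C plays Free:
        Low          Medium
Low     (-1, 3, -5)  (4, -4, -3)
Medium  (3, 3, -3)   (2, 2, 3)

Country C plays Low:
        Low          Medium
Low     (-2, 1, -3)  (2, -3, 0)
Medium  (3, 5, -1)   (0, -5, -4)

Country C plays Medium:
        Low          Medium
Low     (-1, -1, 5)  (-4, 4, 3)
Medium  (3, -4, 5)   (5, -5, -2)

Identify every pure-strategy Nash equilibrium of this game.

Country A against (Low, Free): payoffs -1, 3 → best response Medium.
Country A against (Low, Low): payoffs -2, 3 → best response Medium.
Country A against (Low, Medium): payoffs -1, 3 → best response Medium.
Country A against (Medium, Free): payoffs 4, 2 → best response Low.
Country A against (Medium, Low): payoffs 2, 0 → best response Low.
Country A against (Medium, Medium): payoffs -4, 5 → best response Medium.
Country B against (Low, Free): payoffs 3, -4 → best response Low.
Country B against (Low, Low): payoffs 1, -3 → best response Low.
Country B against (Low, Medium): payoffs -1, 4 → best response Medium.
Country B against (Medium, Free): payoffs 3, 2 → best response Low.
Country B against (Medium, Low): payoffs 5, -5 → best response Low.
Country B against (Medium, Medium): payoffs -4, -5 → best response Low.
Country C against (Low, Low): payoffs -5, -3, 5 → best response Medium.
Country C against (Low, Medium): payoffs -3, 0, 3 → best response Medium.
Country C against (Medium, Low): payoffs -3, -1, 5 → best response Medium.
Country C against (Medium, Medium): payoffs 3, -4, -2 → best response Free.
Mutual best responses: (Medium, Low, Medium).

The unique pure-strategy Nash equilibrium is (Medium, Low, Medium).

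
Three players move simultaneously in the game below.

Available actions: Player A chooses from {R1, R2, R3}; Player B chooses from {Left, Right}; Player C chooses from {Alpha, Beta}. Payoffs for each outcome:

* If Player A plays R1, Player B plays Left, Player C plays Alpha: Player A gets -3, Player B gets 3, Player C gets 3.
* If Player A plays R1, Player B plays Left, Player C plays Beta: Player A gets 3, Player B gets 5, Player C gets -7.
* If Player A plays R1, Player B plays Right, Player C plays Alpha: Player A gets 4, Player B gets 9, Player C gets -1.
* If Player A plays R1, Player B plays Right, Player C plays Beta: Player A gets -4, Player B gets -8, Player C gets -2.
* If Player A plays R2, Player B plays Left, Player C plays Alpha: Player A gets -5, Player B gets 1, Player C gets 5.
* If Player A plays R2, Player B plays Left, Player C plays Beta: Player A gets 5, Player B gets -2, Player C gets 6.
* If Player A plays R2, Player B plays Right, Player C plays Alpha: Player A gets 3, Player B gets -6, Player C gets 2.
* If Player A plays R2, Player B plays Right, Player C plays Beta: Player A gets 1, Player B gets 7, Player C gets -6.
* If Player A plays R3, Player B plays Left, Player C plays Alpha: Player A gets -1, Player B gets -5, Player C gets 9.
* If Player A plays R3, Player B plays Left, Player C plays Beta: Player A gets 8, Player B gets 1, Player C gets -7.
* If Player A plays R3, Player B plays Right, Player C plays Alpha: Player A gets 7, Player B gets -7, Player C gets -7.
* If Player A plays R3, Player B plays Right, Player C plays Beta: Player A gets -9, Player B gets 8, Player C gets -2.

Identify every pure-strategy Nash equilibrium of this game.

(R1, Left, Alpha): Player A can switch to R3 (-3 → -1). Not NE.
(R1, Left, Beta): Player A can switch to R2 (3 → 5). Not NE.
(R1, Right, Alpha): Player A can switch to R3 (4 → 7). Not NE.
(R1, Right, Beta): Player A can switch to R2 (-4 → 1). Not NE.
(R2, Left, Alpha): Player A can switch to R1 (-5 → -3). Not NE.
(R2, Left, Beta): Player A can switch to R3 (5 → 8). Not NE.
(R2, Right, Alpha): Player A can switch to R1 (3 → 4). Not NE.
(R2, Right, Beta): Player C can switch to Alpha (-6 → 2). Not NE.
(R3, Left, Alpha): Player A gets -1, best alternative -3; Player B gets -5, best alternative -7; Player C gets 9, best alternative -7. No profitable deviation — NE.
(R3, Left, Beta): Player B can switch to Right (1 → 8). Not NE.
(R3, Right, Alpha): Player B can switch to Left (-7 → -5). Not NE.
(R3, Right, Beta): Player A can switch to R1 (-9 → -4). Not NE.

Pure NE: (R3, Left, Alpha)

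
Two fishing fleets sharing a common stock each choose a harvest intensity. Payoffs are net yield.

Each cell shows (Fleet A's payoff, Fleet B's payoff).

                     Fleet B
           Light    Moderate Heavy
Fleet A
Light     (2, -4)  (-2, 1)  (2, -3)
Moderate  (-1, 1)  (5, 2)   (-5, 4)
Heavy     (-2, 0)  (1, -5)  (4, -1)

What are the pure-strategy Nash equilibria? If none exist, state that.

(Light, Light): Fleet B can switch to Moderate (-4 → 1). Not NE.
(Light, Moderate): Fleet A can switch to Moderate (-2 → 5). Not NE.
(Light, Heavy): Fleet A can switch to Heavy (2 → 4). Not NE.
(Moderate, Light): Fleet A can switch to Light (-1 → 2). Not NE.
(Moderate, Moderate): Fleet B can switch to Heavy (2 → 4). Not NE.
(Moderate, Heavy): Fleet A can switch to Light (-5 → 2). Not NE.
(The remaining 3 profiles each have a profitable deviation by the same check.)

No pure-strategy Nash equilibrium.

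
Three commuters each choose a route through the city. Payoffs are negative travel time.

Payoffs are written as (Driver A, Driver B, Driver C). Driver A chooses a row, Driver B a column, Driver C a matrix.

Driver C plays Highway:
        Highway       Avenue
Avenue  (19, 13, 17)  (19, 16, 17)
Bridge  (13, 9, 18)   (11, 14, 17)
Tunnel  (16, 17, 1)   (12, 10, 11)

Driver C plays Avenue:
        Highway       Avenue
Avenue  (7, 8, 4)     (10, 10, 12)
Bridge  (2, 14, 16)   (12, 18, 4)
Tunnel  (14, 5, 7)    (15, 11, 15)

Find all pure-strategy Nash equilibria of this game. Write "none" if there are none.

Driver A against (Highway, Highway): payoffs 19, 13, 16 → best response Avenue.
Driver A against (Highway, Avenue): payoffs 7, 2, 14 → best response Tunnel.
Driver A against (Avenue, Highway): payoffs 19, 11, 12 → best response Avenue.
Driver A against (Avenue, Avenue): payoffs 10, 12, 15 → best response Tunnel.
Driver B against (Avenue, Highway): payoffs 13, 16 → best response Avenue.
Driver B against (Avenue, Avenue): payoffs 8, 10 → best response Avenue.
Driver B against (Bridge, Highway): payoffs 9, 14 → best response Avenue.
Driver B against (Bridge, Avenue): payoffs 14, 18 → best response Avenue.
Driver B against (Tunnel, Highway): payoffs 17, 10 → best response Highway.
Driver B against (Tunnel, Avenue): payoffs 5, 11 → best response Avenue.
Driver C against (Avenue, Highway): payoffs 17, 4 → best response Highway.
Driver C against (Avenue, Avenue): payoffs 17, 12 → best response Highway.
Driver C against (Bridge, Highway): payoffs 18, 16 → best response Highway.
Driver C against (Bridge, Avenue): payoffs 17, 4 → best response Highway.
Driver C against (Tunnel, Highway): payoffs 1, 7 → best response Avenue.
Driver C against (Tunnel, Avenue): payoffs 11, 15 → best response Avenue.
Mutual best responses: (Avenue, Avenue, Highway); (Tunnel, Avenue, Avenue).

(Avenue, Avenue, Highway), (Tunnel, Avenue, Avenue)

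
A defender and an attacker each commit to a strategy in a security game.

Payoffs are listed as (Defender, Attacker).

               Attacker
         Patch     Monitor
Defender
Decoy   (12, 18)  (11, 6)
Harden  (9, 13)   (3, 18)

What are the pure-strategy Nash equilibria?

Pure NE: (Decoy, Patch)

Defender against Patch: payoffs 12, 9 → best response Decoy.
Defender against Monitor: payoffs 11, 3 → best response Decoy.
Attacker against Decoy: payoffs 18, 6 → best response Patch.
Attacker against Harden: payoffs 13, 18 → best response Monitor.
Mutual best responses: (Decoy, Patch).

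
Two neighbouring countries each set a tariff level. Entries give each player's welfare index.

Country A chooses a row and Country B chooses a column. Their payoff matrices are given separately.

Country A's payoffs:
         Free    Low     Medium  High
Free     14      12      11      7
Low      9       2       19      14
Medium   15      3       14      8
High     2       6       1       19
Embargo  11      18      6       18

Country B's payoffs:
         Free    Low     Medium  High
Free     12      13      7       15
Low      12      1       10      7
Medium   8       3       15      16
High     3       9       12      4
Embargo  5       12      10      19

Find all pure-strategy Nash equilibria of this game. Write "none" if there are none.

There is no pure-strategy Nash equilibrium.

(Free, Free): Country A can switch to Medium (14 → 15). Not NE.
(Free, Low): Country A can switch to Embargo (12 → 18). Not NE.
(Free, Medium): Country A can switch to Low (11 → 19). Not NE.
(Free, High): Country A can switch to Low (7 → 14). Not NE.
(Low, Free): Country A can switch to Free (9 → 14). Not NE.
(Low, Low): Country A can switch to Free (2 → 12). Not NE.
(Low, Medium): Country B can switch to Free (10 → 12). Not NE.
(Low, High): Country A can switch to High (14 → 19). Not NE.
(Medium, Free): Country B can switch to Medium (8 → 15). Not NE.
(Medium, Low): Country A can switch to Free (3 → 12). Not NE.
(The remaining 10 profiles each have a profitable deviation by the same check.)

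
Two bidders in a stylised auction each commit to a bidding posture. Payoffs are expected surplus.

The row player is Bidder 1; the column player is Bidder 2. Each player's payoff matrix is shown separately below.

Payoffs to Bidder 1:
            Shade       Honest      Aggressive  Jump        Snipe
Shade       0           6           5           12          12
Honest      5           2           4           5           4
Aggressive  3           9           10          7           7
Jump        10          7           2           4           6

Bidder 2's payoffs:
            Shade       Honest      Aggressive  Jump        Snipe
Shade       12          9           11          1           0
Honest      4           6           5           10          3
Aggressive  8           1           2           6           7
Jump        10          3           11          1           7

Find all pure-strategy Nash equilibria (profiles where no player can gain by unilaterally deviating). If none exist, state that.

Bidder 1 against Shade: payoffs 0, 5, 3, 10 → best response Jump.
Bidder 1 against Honest: payoffs 6, 2, 9, 7 → best response Aggressive.
Bidder 1 against Aggressive: payoffs 5, 4, 10, 2 → best response Aggressive.
Bidder 1 against Jump: payoffs 12, 5, 7, 4 → best response Shade.
Bidder 1 against Snipe: payoffs 12, 4, 7, 6 → best response Shade.
Bidder 2 against Shade: payoffs 12, 9, 11, 1, 0 → best response Shade.
Bidder 2 against Honest: payoffs 4, 6, 5, 10, 3 → best response Jump.
Bidder 2 against Aggressive: payoffs 8, 1, 2, 6, 7 → best response Shade.
Bidder 2 against Jump: payoffs 10, 3, 11, 1, 7 → best response Aggressive.
No profile is a mutual best response for all players.

none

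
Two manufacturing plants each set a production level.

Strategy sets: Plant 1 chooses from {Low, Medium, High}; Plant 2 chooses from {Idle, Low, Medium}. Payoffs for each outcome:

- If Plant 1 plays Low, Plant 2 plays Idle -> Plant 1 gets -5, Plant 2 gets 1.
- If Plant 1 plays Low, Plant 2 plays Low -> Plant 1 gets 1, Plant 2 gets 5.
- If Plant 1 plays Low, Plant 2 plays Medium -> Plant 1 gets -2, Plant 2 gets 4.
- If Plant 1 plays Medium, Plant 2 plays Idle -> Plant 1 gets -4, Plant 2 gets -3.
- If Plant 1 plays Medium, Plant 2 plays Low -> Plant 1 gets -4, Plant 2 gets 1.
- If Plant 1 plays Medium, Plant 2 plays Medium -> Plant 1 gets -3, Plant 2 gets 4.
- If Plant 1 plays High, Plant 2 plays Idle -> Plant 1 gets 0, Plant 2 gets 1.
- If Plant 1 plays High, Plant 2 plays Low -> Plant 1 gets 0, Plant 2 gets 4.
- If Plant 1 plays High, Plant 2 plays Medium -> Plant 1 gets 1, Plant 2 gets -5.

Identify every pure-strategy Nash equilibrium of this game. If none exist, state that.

(Low, Idle): Plant 1 can switch to Medium (-5 → -4). Not NE.
(Low, Low): Plant 1 gets 1, best alternative 0; Plant 2 gets 5, best alternative 4. No profitable deviation — NE.
(Low, Medium): Plant 1 can switch to High (-2 → 1). Not NE.
(Medium, Idle): Plant 1 can switch to High (-4 → 0). Not NE.
(Medium, Low): Plant 1 can switch to Low (-4 → 1). Not NE.
(Medium, Medium): Plant 1 can switch to Low (-3 → -2). Not NE.
(High, Idle): Plant 2 can switch to Low (1 → 4). Not NE.
(High, Low): Plant 1 can switch to Low (0 → 1). Not NE.
(High, Medium): Plant 2 can switch to Idle (-5 → 1). Not NE.

(Low, Low)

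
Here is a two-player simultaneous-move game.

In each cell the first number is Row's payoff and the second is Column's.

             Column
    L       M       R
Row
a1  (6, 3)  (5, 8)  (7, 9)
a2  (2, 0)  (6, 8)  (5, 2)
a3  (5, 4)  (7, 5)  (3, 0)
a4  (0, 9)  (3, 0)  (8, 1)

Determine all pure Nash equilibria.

The unique pure-strategy Nash equilibrium is (a3, M).

(a1, L): Column can switch to M (3 → 8). Not NE.
(a1, M): Row can switch to a2 (5 → 6). Not NE.
(a1, R): Row can switch to a4 (7 → 8). Not NE.
(a2, L): Row can switch to a1 (2 → 6). Not NE.
(a2, M): Row can switch to a3 (6 → 7). Not NE.
(a2, R): Row can switch to a1 (5 → 7). Not NE.
(a3, L): Row can switch to a1 (5 → 6). Not NE.
(a3, M): Row gets 7, best alternative 6; Column gets 5, best alternative 4. No profitable deviation — NE.
(a3, R): Row can switch to a1 (3 → 7). Not NE.
(a4, L): Row can switch to a1 (0 → 6). Not NE.
(a4, M): Row can switch to a1 (3 → 5). Not NE.
(a4, R): Column can switch to L (1 → 9). Not NE.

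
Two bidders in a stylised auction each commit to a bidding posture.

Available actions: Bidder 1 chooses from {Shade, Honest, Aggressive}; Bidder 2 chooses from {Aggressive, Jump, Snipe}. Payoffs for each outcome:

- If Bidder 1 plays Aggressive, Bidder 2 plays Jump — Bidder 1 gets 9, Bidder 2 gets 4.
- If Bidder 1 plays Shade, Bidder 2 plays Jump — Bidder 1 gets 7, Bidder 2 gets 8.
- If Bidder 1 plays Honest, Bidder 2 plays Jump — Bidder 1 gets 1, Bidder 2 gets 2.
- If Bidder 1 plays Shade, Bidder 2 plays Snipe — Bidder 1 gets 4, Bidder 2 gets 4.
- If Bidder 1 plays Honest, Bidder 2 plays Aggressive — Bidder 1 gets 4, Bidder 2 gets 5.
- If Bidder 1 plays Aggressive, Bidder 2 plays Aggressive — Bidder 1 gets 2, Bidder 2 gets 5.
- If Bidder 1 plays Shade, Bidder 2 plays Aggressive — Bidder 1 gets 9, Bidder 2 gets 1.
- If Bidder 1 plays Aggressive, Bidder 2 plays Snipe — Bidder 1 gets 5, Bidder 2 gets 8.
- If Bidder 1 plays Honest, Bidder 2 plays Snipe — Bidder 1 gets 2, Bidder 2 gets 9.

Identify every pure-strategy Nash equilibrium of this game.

The unique pure-strategy Nash equilibrium is (Aggressive, Snipe).

For each player, find the best response to each opponent profile; mutual best responses are the pure NE.
Bidder 1 against Aggressive: payoffs 9, 4, 2 → best response Shade.
Bidder 1 against Jump: payoffs 7, 1, 9 → best response Aggressive.
Bidder 1 against Snipe: payoffs 4, 2, 5 → best response Aggressive.
Bidder 2 against Shade: payoffs 1, 8, 4 → best response Jump.
Bidder 2 against Honest: payoffs 5, 2, 9 → best response Snipe.
Bidder 2 against Aggressive: payoffs 5, 4, 8 → best response Snipe.
Mutual best responses: (Aggressive, Snipe).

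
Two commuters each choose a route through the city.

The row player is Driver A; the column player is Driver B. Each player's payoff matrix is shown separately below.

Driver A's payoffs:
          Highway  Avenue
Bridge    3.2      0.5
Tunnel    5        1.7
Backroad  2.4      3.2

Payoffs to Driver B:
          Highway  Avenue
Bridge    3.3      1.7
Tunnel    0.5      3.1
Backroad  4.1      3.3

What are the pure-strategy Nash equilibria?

There is no pure-strategy Nash equilibrium.

Driver A against Highway: payoffs 3.2, 5, 2.4 → best response Tunnel.
Driver A against Avenue: payoffs 0.5, 1.7, 3.2 → best response Backroad.
Driver B against Bridge: payoffs 3.3, 1.7 → best response Highway.
Driver B against Tunnel: payoffs 0.5, 3.1 → best response Avenue.
Driver B against Backroad: payoffs 4.1, 3.3 → best response Highway.
No profile is a mutual best response for all players.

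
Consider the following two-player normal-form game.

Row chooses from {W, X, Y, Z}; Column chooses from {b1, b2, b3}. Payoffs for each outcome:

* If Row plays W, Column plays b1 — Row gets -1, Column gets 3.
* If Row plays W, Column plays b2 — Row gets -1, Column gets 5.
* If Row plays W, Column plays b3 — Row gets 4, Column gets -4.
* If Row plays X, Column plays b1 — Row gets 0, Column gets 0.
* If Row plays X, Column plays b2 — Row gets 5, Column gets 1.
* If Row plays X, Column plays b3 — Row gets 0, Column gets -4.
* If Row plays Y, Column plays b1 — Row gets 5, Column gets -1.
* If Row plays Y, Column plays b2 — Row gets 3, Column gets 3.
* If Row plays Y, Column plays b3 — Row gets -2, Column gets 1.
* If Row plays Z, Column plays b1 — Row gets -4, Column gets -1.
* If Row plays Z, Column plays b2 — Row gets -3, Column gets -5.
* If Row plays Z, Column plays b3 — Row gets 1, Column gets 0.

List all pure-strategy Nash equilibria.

(X, b2)

Row against b1: payoffs -1, 0, 5, -4 → best response Y.
Row against b2: payoffs -1, 5, 3, -3 → best response X.
Row against b3: payoffs 4, 0, -2, 1 → best response W.
Column against W: payoffs 3, 5, -4 → best response b2.
Column against X: payoffs 0, 1, -4 → best response b2.
Column against Y: payoffs -1, 3, 1 → best response b2.
Column against Z: payoffs -1, -5, 0 → best response b3.
Mutual best responses: (X, b2).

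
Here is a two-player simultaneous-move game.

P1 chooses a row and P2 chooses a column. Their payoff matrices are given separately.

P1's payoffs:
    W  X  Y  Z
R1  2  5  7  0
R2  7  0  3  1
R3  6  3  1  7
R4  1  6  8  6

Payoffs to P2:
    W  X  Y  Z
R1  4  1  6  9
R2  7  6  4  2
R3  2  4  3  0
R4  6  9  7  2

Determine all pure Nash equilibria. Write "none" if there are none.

P1 against W: payoffs 2, 7, 6, 1 → best response R2.
P1 against X: payoffs 5, 0, 3, 6 → best response R4.
P1 against Y: payoffs 7, 3, 1, 8 → best response R4.
P1 against Z: payoffs 0, 1, 7, 6 → best response R3.
P2 against R1: payoffs 4, 1, 6, 9 → best response Z.
P2 against R2: payoffs 7, 6, 4, 2 → best response W.
P2 against R3: payoffs 2, 4, 3, 0 → best response X.
P2 against R4: payoffs 6, 9, 7, 2 → best response X.
Mutual best responses: (R2, W); (R4, X).

Pure-strategy Nash equilibria: (R2, W) and (R4, X)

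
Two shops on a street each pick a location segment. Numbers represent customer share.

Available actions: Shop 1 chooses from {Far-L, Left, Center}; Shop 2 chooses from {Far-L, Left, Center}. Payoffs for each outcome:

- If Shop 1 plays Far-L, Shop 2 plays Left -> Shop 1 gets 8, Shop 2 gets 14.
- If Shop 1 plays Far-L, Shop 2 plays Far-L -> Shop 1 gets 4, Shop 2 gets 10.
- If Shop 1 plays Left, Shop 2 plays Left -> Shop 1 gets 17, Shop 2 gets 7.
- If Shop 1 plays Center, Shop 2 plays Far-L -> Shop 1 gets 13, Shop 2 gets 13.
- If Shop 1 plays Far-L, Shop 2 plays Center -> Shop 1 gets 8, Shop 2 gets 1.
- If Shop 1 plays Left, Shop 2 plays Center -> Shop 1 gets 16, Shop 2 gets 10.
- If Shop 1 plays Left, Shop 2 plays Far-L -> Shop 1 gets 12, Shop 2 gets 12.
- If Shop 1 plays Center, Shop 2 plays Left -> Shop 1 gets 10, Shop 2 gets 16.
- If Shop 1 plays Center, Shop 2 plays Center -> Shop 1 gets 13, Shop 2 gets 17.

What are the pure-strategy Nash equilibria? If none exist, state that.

Shop 1 against Far-L: payoffs 4, 12, 13 → best response Center.
Shop 1 against Left: payoffs 8, 17, 10 → best response Left.
Shop 1 against Center: payoffs 8, 16, 13 → best response Left.
Shop 2 against Far-L: payoffs 10, 14, 1 → best response Left.
Shop 2 against Left: payoffs 12, 7, 10 → best response Far-L.
Shop 2 against Center: payoffs 13, 16, 17 → best response Center.
No profile is a mutual best response for all players.

This game has no pure Nash equilibrium.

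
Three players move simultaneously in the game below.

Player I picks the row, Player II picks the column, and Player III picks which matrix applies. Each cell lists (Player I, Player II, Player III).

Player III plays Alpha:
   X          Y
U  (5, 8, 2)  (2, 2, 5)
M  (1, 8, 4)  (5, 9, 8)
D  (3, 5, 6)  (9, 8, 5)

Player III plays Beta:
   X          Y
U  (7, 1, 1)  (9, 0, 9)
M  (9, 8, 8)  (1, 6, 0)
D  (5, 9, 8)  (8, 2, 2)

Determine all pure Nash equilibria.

Pure-strategy Nash equilibria: (U, X, Alpha); (M, X, Beta); (D, Y, Alpha)

Player I against (X, Alpha): payoffs 5, 1, 3 → best response U.
Player I against (X, Beta): payoffs 7, 9, 5 → best response M.
Player I against (Y, Alpha): payoffs 2, 5, 9 → best response D.
Player I against (Y, Beta): payoffs 9, 1, 8 → best response U.
Player II against (U, Alpha): payoffs 8, 2 → best response X.
Player II against (U, Beta): payoffs 1, 0 → best response X.
Player II against (M, Alpha): payoffs 8, 9 → best response Y.
Player II against (M, Beta): payoffs 8, 6 → best response X.
Player II against (D, Alpha): payoffs 5, 8 → best response Y.
Player II against (D, Beta): payoffs 9, 2 → best response X.
Player III against (U, X): payoffs 2, 1 → best response Alpha.
Player III against (U, Y): payoffs 5, 9 → best response Beta.
Player III against (M, X): payoffs 4, 8 → best response Beta.
Player III against (M, Y): payoffs 8, 0 → best response Alpha.
Player III against (D, X): payoffs 6, 8 → best response Beta.
Player III against (D, Y): payoffs 5, 2 → best response Alpha.
Mutual best responses: (U, X, Alpha); (M, X, Beta); (D, Y, Alpha).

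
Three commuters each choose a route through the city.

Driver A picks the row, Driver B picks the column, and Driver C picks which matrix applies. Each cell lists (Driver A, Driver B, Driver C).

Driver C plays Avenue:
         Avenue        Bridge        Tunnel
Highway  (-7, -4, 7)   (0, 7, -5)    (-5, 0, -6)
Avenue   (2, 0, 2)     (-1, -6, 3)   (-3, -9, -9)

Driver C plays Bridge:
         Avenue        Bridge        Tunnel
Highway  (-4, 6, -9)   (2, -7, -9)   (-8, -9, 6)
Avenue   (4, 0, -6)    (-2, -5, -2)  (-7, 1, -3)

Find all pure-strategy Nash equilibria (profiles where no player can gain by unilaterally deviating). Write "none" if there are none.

(Highway, Avenue, Avenue): Driver A can switch to Avenue (-7 → 2). Not NE.
(Highway, Avenue, Bridge): Driver A can switch to Avenue (-4 → 4). Not NE.
(Highway, Bridge, Avenue): Driver A gets 0, best alternative -1; Driver B gets 7, best alternative 0; Driver C gets -5, best alternative -9. No profitable deviation — NE.
(Highway, Bridge, Bridge): Driver B can switch to Avenue (-7 → 6). Not NE.
(Highway, Tunnel, Avenue): Driver A can switch to Avenue (-5 → -3). Not NE.
(Highway, Tunnel, Bridge): Driver A can switch to Avenue (-8 → -7). Not NE.
(Avenue, Avenue, Avenue): Driver A gets 2, best alternative -7; Driver B gets 0, best alternative -6; Driver C gets 2, best alternative -6. No profitable deviation — NE.
(Avenue, Avenue, Bridge): Driver B can switch to Tunnel (0 → 1). Not NE.
(Avenue, Bridge, Avenue): Driver A can switch to Highway (-1 → 0). Not NE.
(Avenue, Bridge, Bridge): Driver A can switch to Highway (-2 → 2). Not NE.
(Avenue, Tunnel, Avenue): Driver B can switch to Avenue (-9 → 0). Not NE.
(Avenue, Tunnel, Bridge): Driver A gets -7, best alternative -8; Driver B gets 1, best alternative 0; Driver C gets -3, best alternative -9. No profitable deviation — NE.

The pure Nash equilibria are (Highway, Bridge, Avenue), (Avenue, Avenue, Avenue), (Avenue, Tunnel, Bridge).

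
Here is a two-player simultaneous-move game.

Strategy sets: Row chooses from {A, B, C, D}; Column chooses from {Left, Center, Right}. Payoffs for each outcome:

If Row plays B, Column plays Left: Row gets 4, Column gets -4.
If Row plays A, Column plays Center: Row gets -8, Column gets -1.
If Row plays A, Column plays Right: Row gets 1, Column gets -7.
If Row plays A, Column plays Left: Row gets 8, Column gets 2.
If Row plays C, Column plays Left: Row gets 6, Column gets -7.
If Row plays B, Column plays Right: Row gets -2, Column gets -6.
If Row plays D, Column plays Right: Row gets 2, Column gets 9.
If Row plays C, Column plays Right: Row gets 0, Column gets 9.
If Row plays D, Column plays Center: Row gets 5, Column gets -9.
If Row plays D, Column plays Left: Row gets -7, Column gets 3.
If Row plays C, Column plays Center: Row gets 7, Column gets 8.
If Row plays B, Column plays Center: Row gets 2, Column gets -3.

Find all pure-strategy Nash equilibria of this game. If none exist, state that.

The pure Nash equilibria are (A, Left), (D, Right).

Row against Left: payoffs 8, 4, 6, -7 → best response A.
Row against Center: payoffs -8, 2, 7, 5 → best response C.
Row against Right: payoffs 1, -2, 0, 2 → best response D.
Column against A: payoffs 2, -1, -7 → best response Left.
Column against B: payoffs -4, -3, -6 → best response Center.
Column against C: payoffs -7, 8, 9 → best response Right.
Column against D: payoffs 3, -9, 9 → best response Right.
Mutual best responses: (A, Left); (D, Right).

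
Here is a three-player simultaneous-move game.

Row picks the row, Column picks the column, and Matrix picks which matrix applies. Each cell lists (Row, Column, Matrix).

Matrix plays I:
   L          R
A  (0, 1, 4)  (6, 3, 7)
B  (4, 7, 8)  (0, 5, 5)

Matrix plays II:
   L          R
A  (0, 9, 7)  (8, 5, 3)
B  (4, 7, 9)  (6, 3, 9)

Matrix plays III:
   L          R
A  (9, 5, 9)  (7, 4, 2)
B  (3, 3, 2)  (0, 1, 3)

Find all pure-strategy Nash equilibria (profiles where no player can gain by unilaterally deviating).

The pure Nash equilibria are (A, L, III) and (A, R, I) and (B, L, II).

Row against (L, I): payoffs 0, 4 → best response B.
Row against (L, II): payoffs 0, 4 → best response B.
Row against (L, III): payoffs 9, 3 → best response A.
Row against (R, I): payoffs 6, 0 → best response A.
Row against (R, II): payoffs 8, 6 → best response A.
Row against (R, III): payoffs 7, 0 → best response A.
Column against (A, I): payoffs 1, 3 → best response R.
Column against (A, II): payoffs 9, 5 → best response L.
Column against (A, III): payoffs 5, 4 → best response L.
Column against (B, I): payoffs 7, 5 → best response L.
Column against (B, II): payoffs 7, 3 → best response L.
Column against (B, III): payoffs 3, 1 → best response L.
Matrix against (A, L): payoffs 4, 7, 9 → best response III.
Matrix against (A, R): payoffs 7, 3, 2 → best response I.
Matrix against (B, L): payoffs 8, 9, 2 → best response II.
Matrix against (B, R): payoffs 5, 9, 3 → best response II.
Mutual best responses: (A, L, III); (A, R, I); (B, L, II).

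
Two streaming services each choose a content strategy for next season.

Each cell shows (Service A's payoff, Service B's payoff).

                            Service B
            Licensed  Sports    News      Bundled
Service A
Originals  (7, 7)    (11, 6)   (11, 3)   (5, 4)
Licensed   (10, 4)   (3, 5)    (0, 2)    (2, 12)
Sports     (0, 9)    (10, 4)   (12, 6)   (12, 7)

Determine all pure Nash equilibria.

Check each profile: it is a Nash equilibrium iff no player can strictly gain by switching unilaterally.
(Originals, Licensed): Service A can switch to Licensed (7 → 10). Not NE.
(Originals, Sports): Service B can switch to Licensed (6 → 7). Not NE.
(Originals, News): Service A can switch to Sports (11 → 12). Not NE.
(Originals, Bundled): Service A can switch to Sports (5 → 12). Not NE.
(Licensed, Licensed): Service B can switch to Sports (4 → 5). Not NE.
(Licensed, Sports): Service A can switch to Originals (3 → 11). Not NE.
(Licensed, News): Service A can switch to Originals (0 → 11). Not NE.
(Licensed, Bundled): Service A can switch to Originals (2 → 5). Not NE.
(Sports, Licensed): Service A can switch to Originals (0 → 7). Not NE.
(Sports, Sports): Service A can switch to Originals (10 → 11). Not NE.
(Sports, News): Service B can switch to Licensed (6 → 9). Not NE.
(Sports, Bundled): Service B can switch to Licensed (7 → 9). Not NE.

There is no pure-strategy Nash equilibrium.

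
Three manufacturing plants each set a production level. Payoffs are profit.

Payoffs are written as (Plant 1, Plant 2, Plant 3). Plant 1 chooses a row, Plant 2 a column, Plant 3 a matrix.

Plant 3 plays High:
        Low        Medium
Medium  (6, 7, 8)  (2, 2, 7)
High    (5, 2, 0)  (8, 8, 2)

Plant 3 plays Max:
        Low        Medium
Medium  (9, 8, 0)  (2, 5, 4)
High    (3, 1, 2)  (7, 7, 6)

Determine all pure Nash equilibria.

(Medium, Low, High) and (High, Medium, Max)

Check each profile: it is a Nash equilibrium iff no player can strictly gain by switching unilaterally.
(Medium, Low, High): Plant 1 gets 6, best alternative 5; Plant 2 gets 7, best alternative 2; Plant 3 gets 8, best alternative 0. No profitable deviation — NE.
(Medium, Low, Max): Plant 3 can switch to High (0 → 8). Not NE.
(Medium, Medium, High): Plant 1 can switch to High (2 → 8). Not NE.
(Medium, Medium, Max): Plant 1 can switch to High (2 → 7). Not NE.
(High, Low, High): Plant 1 can switch to Medium (5 → 6). Not NE.
(High, Low, Max): Plant 1 can switch to Medium (3 → 9). Not NE.
(High, Medium, High): Plant 3 can switch to Max (2 → 6). Not NE.
(High, Medium, Max): Plant 1 gets 7, best alternative 2; Plant 2 gets 7, best alternative 1; Plant 3 gets 6, best alternative 2. No profitable deviation — NE.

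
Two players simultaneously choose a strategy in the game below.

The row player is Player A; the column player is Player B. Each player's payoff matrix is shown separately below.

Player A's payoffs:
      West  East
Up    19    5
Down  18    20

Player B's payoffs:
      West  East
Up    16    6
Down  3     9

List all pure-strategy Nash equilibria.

(Up, West) and (Down, East)

For each player, find the best response to each opponent profile; mutual best responses are the pure NE.
Player A against West: payoffs 19, 18 → best response Up.
Player A against East: payoffs 5, 20 → best response Down.
Player B against Up: payoffs 16, 6 → best response West.
Player B against Down: payoffs 3, 9 → best response East.
Mutual best responses: (Up, West); (Down, East).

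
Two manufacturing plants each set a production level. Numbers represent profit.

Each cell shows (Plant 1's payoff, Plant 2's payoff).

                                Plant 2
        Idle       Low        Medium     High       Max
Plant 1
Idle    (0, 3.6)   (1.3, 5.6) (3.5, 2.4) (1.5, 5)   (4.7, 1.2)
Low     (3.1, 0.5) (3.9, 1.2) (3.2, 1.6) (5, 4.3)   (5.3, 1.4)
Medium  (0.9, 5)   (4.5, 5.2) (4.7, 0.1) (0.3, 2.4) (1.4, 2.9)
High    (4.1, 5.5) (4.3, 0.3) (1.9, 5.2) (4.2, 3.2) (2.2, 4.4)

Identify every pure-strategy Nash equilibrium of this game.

The pure Nash equilibria are (Low, High), (Medium, Low), (High, Idle).

Plant 1 against Idle: payoffs 0, 3.1, 0.9, 4.1 → best response High.
Plant 1 against Low: payoffs 1.3, 3.9, 4.5, 4.3 → best response Medium.
Plant 1 against Medium: payoffs 3.5, 3.2, 4.7, 1.9 → best response Medium.
Plant 1 against High: payoffs 1.5, 5, 0.3, 4.2 → best response Low.
Plant 1 against Max: payoffs 4.7, 5.3, 1.4, 2.2 → best response Low.
Plant 2 against Idle: payoffs 3.6, 5.6, 2.4, 5, 1.2 → best response Low.
Plant 2 against Low: payoffs 0.5, 1.2, 1.6, 4.3, 1.4 → best response High.
Plant 2 against Medium: payoffs 5, 5.2, 0.1, 2.4, 2.9 → best response Low.
Plant 2 against High: payoffs 5.5, 0.3, 5.2, 3.2, 4.4 → best response Idle.
Mutual best responses: (Low, High); (Medium, Low); (High, Idle).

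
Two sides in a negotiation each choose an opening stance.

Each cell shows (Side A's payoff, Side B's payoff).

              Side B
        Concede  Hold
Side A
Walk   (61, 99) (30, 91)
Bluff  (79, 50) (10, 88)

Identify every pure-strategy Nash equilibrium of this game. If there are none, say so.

Mark each player's best response to every combination of opponents' strategies; a profile where every player is best-responding is a pure Nash equilibrium.
Side A against Concede: payoffs 61, 79 → best response Bluff.
Side A against Hold: payoffs 30, 10 → best response Walk.
Side B against Walk: payoffs 99, 91 → best response Concede.
Side B against Bluff: payoffs 50, 88 → best response Hold.
No profile is a mutual best response for all players.

This game has no pure Nash equilibrium.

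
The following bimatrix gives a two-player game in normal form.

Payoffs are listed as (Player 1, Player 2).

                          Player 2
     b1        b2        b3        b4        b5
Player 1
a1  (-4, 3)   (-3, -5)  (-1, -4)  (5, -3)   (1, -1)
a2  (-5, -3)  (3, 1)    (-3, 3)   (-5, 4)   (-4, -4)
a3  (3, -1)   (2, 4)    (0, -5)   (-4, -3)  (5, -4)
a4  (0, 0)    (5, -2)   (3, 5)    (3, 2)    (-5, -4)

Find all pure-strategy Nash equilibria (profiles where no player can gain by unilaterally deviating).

(a1, b1): Player 1 can switch to a3 (-4 → 3). Not NE.
(a1, b2): Player 1 can switch to a2 (-3 → 3). Not NE.
(a1, b3): Player 1 can switch to a3 (-1 → 0). Not NE.
(a1, b4): Player 2 can switch to b1 (-3 → 3). Not NE.
(a1, b5): Player 1 can switch to a3 (1 → 5). Not NE.
(a2, b1): Player 1 can switch to a1 (-5 → -4). Not NE.
(a2, b2): Player 1 can switch to a4 (3 → 5). Not NE.
(a2, b3): Player 1 can switch to a1 (-3 → -1). Not NE.
(a2, b4): Player 1 can switch to a1 (-5 → 5). Not NE.
(a2, b5): Player 1 can switch to a1 (-4 → 1). Not NE.
(a4, b3): Player 1 gets 3, best alternative 0; Player 2 gets 5, best alternative 2. No profitable deviation — NE.
(The remaining 9 profiles each have a profitable deviation by the same check.)

The unique pure-strategy Nash equilibrium is (a4, b3).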